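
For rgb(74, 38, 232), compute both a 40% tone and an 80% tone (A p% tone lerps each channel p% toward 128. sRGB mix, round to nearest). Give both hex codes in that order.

40% tone:
  R: 74 + 0.4×(128−74) = 74 + 21.6 = 95.6 → 96
  G: 38 + 0.4×(128−38) = 38 + 36 = 74 → 74
  B: 232 − 41.6 = 190.4 → 190
  → #604abe
80% tone:
  R: 74 + 43.2 = 117.2 → 117
  G: 38 + 0.8×(128−38) = 38 + 72 = 110 → 110
  B: 232 + 0.8×(128−232) = 232 − 83.2 = 148.8 → 149
  → #756e95

#604abe, #756e95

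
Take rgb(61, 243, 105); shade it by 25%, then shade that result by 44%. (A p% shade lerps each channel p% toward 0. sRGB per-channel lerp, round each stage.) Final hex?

A 25% shade moves each channel 25% toward 0:
  R: 61 − 15.25 = 45.75 → 46
  G: 243 + 0.25×(0−243) = 243 − 60.75 = 182.25 → 182
  B: 105 − 26.25 = 78.75 → 79
After the shade: rgb(46, 182, 79) = #2eb64f.
Per channel, c → c + 0.44(0 − c):
  R: 46 + 0.44×(0−46) = 46 − 20.24 = 25.76 → 26
  G: 182 + 0.44×(0−182) = 182 − 80.08 = 101.92 → 102
  B: 79 + 0.44×(0−79) = 79 − 34.76 = 44.24 → 44
rgb(26, 102, 44) = #1a662c.

#1a662c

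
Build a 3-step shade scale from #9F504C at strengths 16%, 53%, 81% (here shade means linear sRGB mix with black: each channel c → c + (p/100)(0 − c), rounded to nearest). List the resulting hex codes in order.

#9F504C is rgb(159, 80, 76).
16%: (159 − 25.44 = 133.56→134, 80 − 12.8 = 67.2→67, 76 − 12.16 = 63.84→64) → #864340
53%: (159 − 84.27 = 74.73→75, 80 − 42.4 = 37.6→38, 76 − 40.28 = 35.72→36) → #4B2624
81%: (159 − 128.79 = 30.21→30, 80 − 64.8 = 15.2→15, 76 − 61.56 = 14.44→14) → #1E0F0E

#864340, #4B2624, #1E0F0E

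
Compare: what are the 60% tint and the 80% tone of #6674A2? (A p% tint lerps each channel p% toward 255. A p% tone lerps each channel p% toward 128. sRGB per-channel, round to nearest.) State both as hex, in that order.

#C2C7DA, #7B7E87

#6674A2 is rgb(102, 116, 162).
60% tint:
  R: 102 + 91.8 = 193.8 → 194
  G: 116 + 83.4 = 199.4 → 199
  B: 162 + 0.6×(255−162) = 162 + 55.8 = 217.8 → 218
  → #C2C7DA
80% tone:
  R: 102 + 0.8×(128−102) = 102 + 20.8 = 122.8 → 123
  G: 116 + 0.8×(128−116) = 116 + 9.6 = 125.6 → 126
  B: 162 + 0.8×(128−162) = 162 − 27.2 = 134.8 → 135
  → #7B7E87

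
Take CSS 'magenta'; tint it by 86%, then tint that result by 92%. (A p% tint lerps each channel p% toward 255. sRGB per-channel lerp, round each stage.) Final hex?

CSS magenta is rgb(255, 0, 255).
Lerp each channel 86% toward 255:
  R: 255 + 0 = 255 → 255
  G: 0 + 0.86×(255−0) = 0 + 219.3 = 219.3 → 219
  B: 255 + 0 = 255 → 255
After the tint: rgb(255, 219, 255) = #ffdbff.
Per channel, c → c + 0.92(255 − c):
  R: 255 + 0.92×(255−255) = 255 + 0 = 255 → 255
  G: 219 + 0.92×(255−219) = 219 + 33.12 = 252.12 → 252
  B: 255 + 0.92×(255−255) = 255 + 0 = 255 → 255
rgb(255, 252, 255) = #fffcff.

#fffcff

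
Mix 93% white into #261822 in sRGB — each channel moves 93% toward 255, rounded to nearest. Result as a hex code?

#261822 is rgb(38, 24, 34).
Per channel, c → c + 0.93(255 − c):
  R: 38 + 0.93×(255−38) = 38 + 201.81 = 239.81 → 240
  G: 24 + 0.93×(255−24) = 24 + 214.83 = 238.83 → 239
  B: 34 + 0.93×(255−34) = 34 + 205.53 = 239.53 → 240
rgb(240, 239, 240) = #f0eff0.

#f0eff0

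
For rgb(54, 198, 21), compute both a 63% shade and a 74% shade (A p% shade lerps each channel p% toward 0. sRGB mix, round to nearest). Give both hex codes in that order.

#144908, #0E3305

63% shade:
  R: 54 − 34.02 = 19.98 → 20
  G: 198 − 124.74 = 73.26 → 73
  B: 21 + 0.63×(0−21) = 21 − 13.23 = 7.77 → 8
  → #144908
74% shade:
  R: 54 − 39.96 = 14.04 → 14
  G: 198 + 0.74×(0−198) = 198 − 146.52 = 51.48 → 51
  B: 21 − 15.54 = 5.46 → 5
  → #0E3305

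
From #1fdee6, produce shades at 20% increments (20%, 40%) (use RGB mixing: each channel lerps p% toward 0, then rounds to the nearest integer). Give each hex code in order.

#19b2b8, #13858a

#1fdee6 is rgb(31, 222, 230).
20%: (31 − 6.2 = 24.8→25, 222 − 44.4 = 177.6→178, 230 − 46 = 184→184) → #19b2b8
40%: (31 − 12.4 = 18.6→19, 222 − 88.8 = 133.2→133, 230 − 92 = 138→138) → #13858a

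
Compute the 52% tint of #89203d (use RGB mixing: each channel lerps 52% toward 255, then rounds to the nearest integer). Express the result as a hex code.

#89203d is rgb(137, 32, 61).
Lerp each channel 52% toward 255:
  R: 137 + 61.36 = 198.36 → 198
  G: 32 + 0.52×(255−32) = 32 + 115.96 = 147.96 → 148
  B: 61 + 0.52×(255−61) = 61 + 100.88 = 161.88 → 162
rgb(198, 148, 162) = #c694a2.

#c694a2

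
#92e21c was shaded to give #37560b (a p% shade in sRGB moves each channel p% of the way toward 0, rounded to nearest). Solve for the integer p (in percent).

#92e21c is rgb(146, 226, 28); #37560b is rgb(55, 86, 11).
On the G channel (widest range): 86 ≈ 226 + (p/100)(0 − 226), so p ≈ 100×(86 − 226)/(0 − 226) = -14000/-226 = 61.95.
p = 62 reproduces all three channels after rounding.

62%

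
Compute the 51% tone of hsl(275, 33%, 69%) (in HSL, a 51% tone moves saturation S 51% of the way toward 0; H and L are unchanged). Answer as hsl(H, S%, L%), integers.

hsl(275, 16%, 69%)

S moves 51% from 33 toward 0: 33 − 16.83 = 16.17 → 16.
H and L are unchanged.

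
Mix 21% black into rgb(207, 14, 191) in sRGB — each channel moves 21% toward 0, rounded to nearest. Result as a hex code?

Per channel, c → c + 0.21(0 − c):
  R: 207 − 43.47 = 163.53 → 164
  G: 14 + 0.21×(0−14) = 14 − 2.94 = 11.06 → 11
  B: 191 − 40.11 = 150.89 → 151
rgb(164, 11, 151) = #A40B97.

#A40B97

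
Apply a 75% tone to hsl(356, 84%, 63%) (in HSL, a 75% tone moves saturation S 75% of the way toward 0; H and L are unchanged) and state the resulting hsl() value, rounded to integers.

S moves 75% from 84 toward 0: 84 − 63 = 21 → 21.
H and L are unchanged.

hsl(356, 21%, 63%)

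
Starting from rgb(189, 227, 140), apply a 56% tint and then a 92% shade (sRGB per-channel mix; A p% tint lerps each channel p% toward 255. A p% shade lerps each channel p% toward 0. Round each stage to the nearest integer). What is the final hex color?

#121310

Per channel, c → c + 0.56(255 − c):
  R: 189 + 0.56×(255−189) = 189 + 36.96 = 225.96 → 226
  G: 227 + 15.68 = 242.68 → 243
  B: 140 + 64.4 = 204.4 → 204
After the tint: rgb(226, 243, 204) = #e2f3cc.
A 92% shade moves each channel 92% toward 0:
  R: 226 + 0.92×(0−226) = 226 − 207.92 = 18.08 → 18
  G: 243 + 0.92×(0−243) = 243 − 223.56 = 19.44 → 19
  B: 204 − 187.68 = 16.32 → 16
rgb(18, 19, 16) = #121310.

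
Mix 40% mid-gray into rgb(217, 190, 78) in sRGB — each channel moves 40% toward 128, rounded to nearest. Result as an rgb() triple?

rgb(181, 165, 98)

A 40% tone moves each channel 40% toward 128:
  R: 217 − 35.6 = 181.4 → 181
  G: 190 + 0.4×(128−190) = 190 − 24.8 = 165.2 → 165
  B: 78 + 0.4×(128−78) = 78 + 20 = 98 → 98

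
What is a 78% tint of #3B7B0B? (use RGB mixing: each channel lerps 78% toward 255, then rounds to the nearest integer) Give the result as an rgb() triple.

rgb(212, 226, 201)

#3B7B0B is rgb(59, 123, 11).
Lerp each channel 78% toward 255:
  R: 59 + 0.78×(255−59) = 59 + 152.88 = 211.88 → 212
  G: 123 + 102.96 = 225.96 → 226
  B: 11 + 0.78×(255−11) = 11 + 190.32 = 201.32 → 201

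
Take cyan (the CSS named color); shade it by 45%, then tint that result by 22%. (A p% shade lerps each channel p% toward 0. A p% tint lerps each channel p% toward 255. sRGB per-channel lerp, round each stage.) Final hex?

CSS cyan is rgb(0, 255, 255).
A 45% shade moves each channel 45% toward 0:
  R: 0 + 0 = 0 → 0
  G: 255 + 0.45×(0−255) = 255 − 114.75 = 140.25 → 140
  B: 255 + 0.45×(0−255) = 255 − 114.75 = 140.25 → 140
After the shade: rgb(0, 140, 140) = #008c8c.
A 22% tint moves each channel 22% toward 255:
  R: 0 + 56.1 = 56.1 → 56
  G: 140 + 0.22×(255−140) = 140 + 25.3 = 165.3 → 165
  B: 140 + 0.22×(255−140) = 140 + 25.3 = 165.3 → 165
rgb(56, 165, 165) = #38a5a5.

#38a5a5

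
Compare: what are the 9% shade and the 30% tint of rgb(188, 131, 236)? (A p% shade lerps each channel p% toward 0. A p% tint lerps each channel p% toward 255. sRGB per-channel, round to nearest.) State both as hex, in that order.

#ab77d7, #d0a8f2

9% shade:
  R: 188 − 16.92 = 171.08 → 171
  G: 131 − 11.79 = 119.21 → 119
  B: 236 − 21.24 = 214.76 → 215
  → #ab77d7
30% tint:
  R: 188 + 20.1 = 208.1 → 208
  G: 131 + 37.2 = 168.2 → 168
  B: 236 + 0.3×(255−236) = 236 + 5.7 = 241.7 → 242
  → #d0a8f2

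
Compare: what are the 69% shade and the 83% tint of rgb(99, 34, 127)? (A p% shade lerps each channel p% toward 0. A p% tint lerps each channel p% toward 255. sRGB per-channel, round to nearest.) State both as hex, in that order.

#1F0B27, #E4D9E9

69% shade:
  R: 99 + 0.69×(0−99) = 99 − 68.31 = 30.69 → 31
  G: 34 − 23.46 = 10.54 → 11
  B: 127 − 87.63 = 39.37 → 39
  → #1F0B27
83% tint:
  R: 99 + 0.83×(255−99) = 99 + 129.48 = 228.48 → 228
  G: 34 + 183.43 = 217.43 → 217
  B: 127 + 0.83×(255−127) = 127 + 106.24 = 233.24 → 233
  → #E4D9E9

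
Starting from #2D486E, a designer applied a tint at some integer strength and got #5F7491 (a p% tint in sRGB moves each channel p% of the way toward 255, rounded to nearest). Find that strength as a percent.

#2D486E is rgb(45, 72, 110); #5F7491 is rgb(95, 116, 145).
On the R channel (widest range): 95 ≈ 45 + (p/100)(255 − 45), so p ≈ 100×(95 − 45)/(255 − 45) = 5000/210 = 23.81.
p = 24 reproduces all three channels after rounding.

24%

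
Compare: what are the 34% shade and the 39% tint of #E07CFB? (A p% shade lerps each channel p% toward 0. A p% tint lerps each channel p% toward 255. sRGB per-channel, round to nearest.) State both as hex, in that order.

#E07CFB is rgb(224, 124, 251).
34% shade:
  R: 224 − 76.16 = 147.84 → 148
  G: 124 + 0.34×(0−124) = 124 − 42.16 = 81.84 → 82
  B: 251 − 85.34 = 165.66 → 166
  → #9452A6
39% tint:
  R: 224 + 0.39×(255−224) = 224 + 12.09 = 236.09 → 236
  G: 124 + 0.39×(255−124) = 124 + 51.09 = 175.09 → 175
  B: 251 + 0.39×(255−251) = 251 + 1.56 = 252.56 → 253
  → #ECAFFD

#9452A6, #ECAFFD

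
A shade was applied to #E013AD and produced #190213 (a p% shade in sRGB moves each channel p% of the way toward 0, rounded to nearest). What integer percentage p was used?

#E013AD is rgb(224, 19, 173); #190213 is rgb(25, 2, 19).
On the R channel (widest range): 25 ≈ 224 + (p/100)(0 − 224), so p ≈ 100×(25 − 224)/(0 − 224) = -19900/-224 = 88.84.
p = 89 reproduces all three channels after rounding.

89%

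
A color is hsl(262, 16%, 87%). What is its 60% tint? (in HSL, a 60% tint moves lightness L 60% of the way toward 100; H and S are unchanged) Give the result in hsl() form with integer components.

hsl(262, 16%, 95%)

L moves 60% from 87 toward 100: 87 + 7.8 = 94.8 → 95.
H and S are unchanged.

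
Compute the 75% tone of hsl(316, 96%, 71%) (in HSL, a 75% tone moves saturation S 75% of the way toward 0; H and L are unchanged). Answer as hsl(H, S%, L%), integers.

S moves 75% from 96 toward 0: 96 − 72 = 24 → 24.
H and L are unchanged.

hsl(316, 24%, 71%)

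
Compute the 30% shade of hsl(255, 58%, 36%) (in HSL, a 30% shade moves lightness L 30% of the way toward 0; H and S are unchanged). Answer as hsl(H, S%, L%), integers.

L moves 30% from 36 toward 0: 36 − 10.8 = 25.2 → 25.
H and S are unchanged.

hsl(255, 58%, 25%)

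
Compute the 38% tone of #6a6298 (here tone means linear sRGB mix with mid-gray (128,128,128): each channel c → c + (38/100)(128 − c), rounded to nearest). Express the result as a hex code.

#726d8f

#6a6298 is rgb(106, 98, 152).
Per channel, c → c + 0.38(128 − c):
  R: 106 + 0.38×(128−106) = 106 + 8.36 = 114.36 → 114
  G: 98 + 0.38×(128−98) = 98 + 11.4 = 109.4 → 109
  B: 152 + 0.38×(128−152) = 152 − 9.12 = 142.88 → 143
rgb(114, 109, 143) = #726d8f.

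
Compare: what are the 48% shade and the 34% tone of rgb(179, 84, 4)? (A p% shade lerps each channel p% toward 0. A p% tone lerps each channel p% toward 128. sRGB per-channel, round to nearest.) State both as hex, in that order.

48% shade:
  R: 179 + 0.48×(0−179) = 179 − 85.92 = 93.08 → 93
  G: 84 − 40.32 = 43.68 → 44
  B: 4 − 1.92 = 2.08 → 2
  → #5d2c02
34% tone:
  R: 179 + 0.34×(128−179) = 179 − 17.34 = 161.66 → 162
  G: 84 + 0.34×(128−84) = 84 + 14.96 = 98.96 → 99
  B: 4 + 0.34×(128−4) = 4 + 42.16 = 46.16 → 46
  → #a2632e

#5d2c02, #a2632e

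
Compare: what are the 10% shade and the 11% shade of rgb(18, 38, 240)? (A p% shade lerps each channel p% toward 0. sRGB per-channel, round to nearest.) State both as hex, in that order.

#1022D8, #1022D6

10% shade:
  R: 18 − 1.8 = 16.2 → 16
  G: 38 − 3.8 = 34.2 → 34
  B: 240 + 0.1×(0−240) = 240 − 24 = 216 → 216
  → #1022D8
11% shade:
  R: 18 + 0.11×(0−18) = 18 − 1.98 = 16.02 → 16
  G: 38 + 0.11×(0−38) = 38 − 4.18 = 33.82 → 34
  B: 240 + 0.11×(0−240) = 240 − 26.4 = 213.6 → 214
  → #1022D6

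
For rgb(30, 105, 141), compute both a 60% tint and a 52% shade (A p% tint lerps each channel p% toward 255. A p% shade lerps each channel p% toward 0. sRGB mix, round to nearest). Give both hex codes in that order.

60% tint:
  R: 30 + 0.6×(255−30) = 30 + 135 = 165 → 165
  G: 105 + 0.6×(255−105) = 105 + 90 = 195 → 195
  B: 141 + 68.4 = 209.4 → 209
  → #a5c3d1
52% shade:
  R: 30 + 0.52×(0−30) = 30 − 15.6 = 14.4 → 14
  G: 105 + 0.52×(0−105) = 105 − 54.6 = 50.4 → 50
  B: 141 + 0.52×(0−141) = 141 − 73.32 = 67.68 → 68
  → #0e3244

#a5c3d1, #0e3244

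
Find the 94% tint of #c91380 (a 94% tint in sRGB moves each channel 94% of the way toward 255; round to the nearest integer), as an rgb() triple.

#c91380 is rgb(201, 19, 128).
Per channel, c → c + 0.94(255 − c):
  R: 201 + 0.94×(255−201) = 201 + 50.76 = 251.76 → 252
  G: 19 + 221.84 = 240.84 → 241
  B: 128 + 0.94×(255−128) = 128 + 119.38 = 247.38 → 247

rgb(252, 241, 247)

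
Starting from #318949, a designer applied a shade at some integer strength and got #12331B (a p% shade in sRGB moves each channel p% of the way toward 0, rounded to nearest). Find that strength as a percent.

63%

#318949 is rgb(49, 137, 73); #12331B is rgb(18, 51, 27).
On the G channel (widest range): 51 ≈ 137 + (p/100)(0 − 137), so p ≈ 100×(51 − 137)/(0 − 137) = -8600/-137 = 62.77.
p = 63 reproduces all three channels after rounding.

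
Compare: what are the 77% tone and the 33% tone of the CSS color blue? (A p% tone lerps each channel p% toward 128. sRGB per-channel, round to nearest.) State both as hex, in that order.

CSS blue is rgb(0, 0, 255).
77% tone:
  R: 0 + 0.77×(128−0) = 0 + 98.56 = 98.56 → 99
  G: 0 + 0.77×(128−0) = 0 + 98.56 = 98.56 → 99
  B: 255 − 97.79 = 157.21 → 157
  → #63639D
33% tone:
  R: 0 + 0.33×(128−0) = 0 + 42.24 = 42.24 → 42
  G: 0 + 0.33×(128−0) = 0 + 42.24 = 42.24 → 42
  B: 255 − 41.91 = 213.09 → 213
  → #2A2AD5

#63639D, #2A2AD5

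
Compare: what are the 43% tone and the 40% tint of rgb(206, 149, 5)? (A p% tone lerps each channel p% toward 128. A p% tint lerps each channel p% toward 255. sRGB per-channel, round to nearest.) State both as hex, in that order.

43% tone:
  R: 206 + 0.43×(128−206) = 206 − 33.54 = 172.46 → 172
  G: 149 + 0.43×(128−149) = 149 − 9.03 = 139.97 → 140
  B: 5 + 52.89 = 57.89 → 58
  → #AC8C3A
40% tint:
  R: 206 + 19.6 = 225.6 → 226
  G: 149 + 42.4 = 191.4 → 191
  B: 5 + 100 = 105 → 105
  → #E2BF69

#AC8C3A, #E2BF69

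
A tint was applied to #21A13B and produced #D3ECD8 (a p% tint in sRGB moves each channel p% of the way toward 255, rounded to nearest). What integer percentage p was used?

#21A13B is rgb(33, 161, 59); #D3ECD8 is rgb(211, 236, 216).
On the R channel (widest range): 211 ≈ 33 + (p/100)(255 − 33), so p ≈ 100×(211 − 33)/(255 − 33) = 17800/222 = 80.18.
p = 80 reproduces all three channels after rounding.

80%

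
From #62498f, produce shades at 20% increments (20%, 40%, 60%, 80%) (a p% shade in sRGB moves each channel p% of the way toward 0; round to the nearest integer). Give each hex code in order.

#4e3a72, #3b2c56, #271d39, #140f1d

#62498f is rgb(98, 73, 143).
20%: (98 − 19.6 = 78.4→78, 73 − 14.6 = 58.4→58, 143 − 28.6 = 114.4→114) → #4e3a72
40%: (98 − 39.2 = 58.8→59, 73 − 29.2 = 43.8→44, 143 − 57.2 = 85.8→86) → #3b2c56
60%: (98 − 58.8 = 39.2→39, 73 − 43.8 = 29.2→29, 143 − 85.8 = 57.2→57) → #271d39
80%: (98 − 78.4 = 19.6→20, 73 − 58.4 = 14.6→15, 143 − 114.4 = 28.6→29) → #140f1d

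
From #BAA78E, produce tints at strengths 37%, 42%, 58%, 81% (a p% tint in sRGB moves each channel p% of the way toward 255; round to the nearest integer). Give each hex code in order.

#BAA78E is rgb(186, 167, 142).
37%: (186 + 25.53 = 211.53→212, 167 + 32.56 = 199.56→200, 142 + 41.81 = 183.81→184) → #D4C8B8
42%: (186 + 28.98 = 214.98→215, 167 + 36.96 = 203.96→204, 142 + 47.46 = 189.46→189) → #D7CCBD
58%: (186 + 40.02 = 226.02→226, 167 + 51.04 = 218.04→218, 142 + 65.54 = 207.54→208) → #E2DAD0
81%: (186 + 55.89 = 241.89→242, 167 + 71.28 = 238.28→238, 142 + 91.53 = 233.53→234) → #F2EEEA

#D4C8B8, #D7CCBD, #E2DAD0, #F2EEEA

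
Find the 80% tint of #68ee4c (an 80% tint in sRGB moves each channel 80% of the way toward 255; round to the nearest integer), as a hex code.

#e1fcdb

#68ee4c is rgb(104, 238, 76).
An 80% tint moves each channel 80% toward 255:
  R: 104 + 0.8×(255−104) = 104 + 120.8 = 224.8 → 225
  G: 238 + 0.8×(255−238) = 238 + 13.6 = 251.6 → 252
  B: 76 + 0.8×(255−76) = 76 + 143.2 = 219.2 → 219
rgb(225, 252, 219) = #e1fcdb.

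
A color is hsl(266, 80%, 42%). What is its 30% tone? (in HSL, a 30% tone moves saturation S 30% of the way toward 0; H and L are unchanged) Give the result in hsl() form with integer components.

S moves 30% from 80 toward 0: 80 − 24 = 56 → 56.
H and L are unchanged.

hsl(266, 56%, 42%)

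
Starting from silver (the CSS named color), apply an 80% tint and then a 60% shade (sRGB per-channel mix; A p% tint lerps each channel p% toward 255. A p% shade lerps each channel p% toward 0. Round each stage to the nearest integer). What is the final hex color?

CSS silver is rgb(192, 192, 192).
An 80% tint moves each channel 80% toward 255:
  R: 192 + 50.4 = 242.4 → 242
  G: 192 + 50.4 = 242.4 → 242
  B: 192 + 50.4 = 242.4 → 242
After the tint: rgb(242, 242, 242) = #f2f2f2.
A 60% shade moves each channel 60% toward 0:
  R: 242 + 0.6×(0−242) = 242 − 145.2 = 96.8 → 97
  G: 242 − 145.2 = 96.8 → 97
  B: 242 + 0.6×(0−242) = 242 − 145.2 = 96.8 → 97
rgb(97, 97, 97) = #616161.

#616161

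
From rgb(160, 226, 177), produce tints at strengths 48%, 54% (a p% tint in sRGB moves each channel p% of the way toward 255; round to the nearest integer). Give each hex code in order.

48%: (160 + 45.6 = 205.6→206, 226 + 13.92 = 239.92→240, 177 + 37.44 = 214.44→214) → #CEF0D6
54%: (160 + 51.3 = 211.3→211, 226 + 15.66 = 241.66→242, 177 + 42.12 = 219.12→219) → #D3F2DB

#CEF0D6, #D3F2DB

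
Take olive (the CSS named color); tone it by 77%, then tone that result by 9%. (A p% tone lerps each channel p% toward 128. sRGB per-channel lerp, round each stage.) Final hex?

#808066

CSS olive is rgb(128, 128, 0).
A 77% tone moves each channel 77% toward 128:
  R: 128 + 0 = 128 → 128
  G: 128 + 0.77×(128−128) = 128 + 0 = 128 → 128
  B: 0 + 0.77×(128−0) = 0 + 98.56 = 98.56 → 99
After the tone: rgb(128, 128, 99) = #808063.
Per channel, c → c + 0.09(128 − c):
  R: 128 + 0.09×(128−128) = 128 + 0 = 128 → 128
  G: 128 + 0.09×(128−128) = 128 + 0 = 128 → 128
  B: 99 + 0.09×(128−99) = 99 + 2.61 = 101.61 → 102
rgb(128, 128, 102) = #808066.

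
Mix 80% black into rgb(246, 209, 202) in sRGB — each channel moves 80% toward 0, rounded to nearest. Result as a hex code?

Lerp each channel 80% toward 0:
  R: 246 + 0.8×(0−246) = 246 − 196.8 = 49.2 → 49
  G: 209 + 0.8×(0−209) = 209 − 167.2 = 41.8 → 42
  B: 202 + 0.8×(0−202) = 202 − 161.6 = 40.4 → 40
rgb(49, 42, 40) = #312A28.

#312A28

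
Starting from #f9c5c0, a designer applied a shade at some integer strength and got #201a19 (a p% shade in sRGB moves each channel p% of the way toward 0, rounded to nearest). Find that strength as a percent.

#f9c5c0 is rgb(249, 197, 192); #201a19 is rgb(32, 26, 25).
On the R channel (widest range): 32 ≈ 249 + (p/100)(0 − 249), so p ≈ 100×(32 − 249)/(0 − 249) = -21700/-249 = 87.15.
p = 87 reproduces all three channels after rounding.

87%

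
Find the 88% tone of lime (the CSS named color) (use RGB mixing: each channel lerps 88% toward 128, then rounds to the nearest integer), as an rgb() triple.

rgb(113, 143, 113)

CSS lime is rgb(0, 255, 0).
An 88% tone moves each channel 88% toward 128:
  R: 0 + 112.64 = 112.64 → 113
  G: 255 + 0.88×(128−255) = 255 − 111.76 = 143.24 → 143
  B: 0 + 112.64 = 112.64 → 113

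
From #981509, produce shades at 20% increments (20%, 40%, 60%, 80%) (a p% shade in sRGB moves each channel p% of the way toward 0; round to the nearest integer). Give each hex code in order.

#981509 is rgb(152, 21, 9).
20%: (152 − 30.4 = 121.6→122, 21 − 4.2 = 16.8→17, 9 − 1.8 = 7.2→7) → #7A1107
40%: (152 − 60.8 = 91.2→91, 21 − 8.4 = 12.6→13, 9 − 3.6 = 5.4→5) → #5B0D05
60%: (152 − 91.2 = 60.8→61, 21 − 12.6 = 8.4→8, 9 − 5.4 = 3.6→4) → #3D0804
80%: (152 − 121.6 = 30.4→30, 21 − 16.8 = 4.2→4, 9 − 7.2 = 1.8→2) → #1E0402

#7A1107, #5B0D05, #3D0804, #1E0402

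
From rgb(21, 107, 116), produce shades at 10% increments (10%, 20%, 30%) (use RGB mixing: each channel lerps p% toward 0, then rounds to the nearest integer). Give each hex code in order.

10%: (21 − 2.1 = 18.9→19, 107 − 10.7 = 96.3→96, 116 − 11.6 = 104.4→104) → #136068
20%: (21 − 4.2 = 16.8→17, 107 − 21.4 = 85.6→86, 116 − 23.2 = 92.8→93) → #11565d
30%: (21 − 6.3 = 14.7→15, 107 − 32.1 = 74.9→75, 116 − 34.8 = 81.2→81) → #0f4b51

#136068, #11565d, #0f4b51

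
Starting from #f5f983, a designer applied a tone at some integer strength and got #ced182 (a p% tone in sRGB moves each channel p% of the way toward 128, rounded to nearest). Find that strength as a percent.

#f5f983 is rgb(245, 249, 131); #ced182 is rgb(206, 209, 130).
On the G channel (widest range): 209 ≈ 249 + (p/100)(128 − 249), so p ≈ 100×(209 − 249)/(128 − 249) = -4000/-121 = 33.06.
p = 33 reproduces all three channels after rounding.

33%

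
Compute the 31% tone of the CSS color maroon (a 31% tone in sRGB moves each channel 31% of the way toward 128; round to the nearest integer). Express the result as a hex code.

#802828

CSS maroon is rgb(128, 0, 0).
Per channel, c → c + 0.31(128 − c):
  R: 128 + 0 = 128 → 128
  G: 0 + 0.31×(128−0) = 0 + 39.68 = 39.68 → 40
  B: 0 + 39.68 = 39.68 → 40
rgb(128, 40, 40) = #802828.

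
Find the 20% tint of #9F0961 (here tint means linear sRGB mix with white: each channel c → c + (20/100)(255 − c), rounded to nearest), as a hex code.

#B23A81

#9F0961 is rgb(159, 9, 97).
Per channel, c → c + 0.2(255 − c):
  R: 159 + 19.2 = 178.2 → 178
  G: 9 + 0.2×(255−9) = 9 + 49.2 = 58.2 → 58
  B: 97 + 0.2×(255−97) = 97 + 31.6 = 128.6 → 129
rgb(178, 58, 129) = #B23A81.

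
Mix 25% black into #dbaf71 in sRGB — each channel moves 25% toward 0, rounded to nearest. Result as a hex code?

#dbaf71 is rgb(219, 175, 113).
Lerp each channel 25% toward 0:
  R: 219 − 54.75 = 164.25 → 164
  G: 175 + 0.25×(0−175) = 175 − 43.75 = 131.25 → 131
  B: 113 + 0.25×(0−113) = 113 − 28.25 = 84.75 → 85
rgb(164, 131, 85) = #a48355.

#a48355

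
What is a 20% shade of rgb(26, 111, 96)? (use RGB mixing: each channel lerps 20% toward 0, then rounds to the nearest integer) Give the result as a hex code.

#15594D

Lerp each channel 20% toward 0:
  R: 26 + 0.2×(0−26) = 26 − 5.2 = 20.8 → 21
  G: 111 + 0.2×(0−111) = 111 − 22.2 = 88.8 → 89
  B: 96 + 0.2×(0−96) = 96 − 19.2 = 76.8 → 77
rgb(21, 89, 77) = #15594D.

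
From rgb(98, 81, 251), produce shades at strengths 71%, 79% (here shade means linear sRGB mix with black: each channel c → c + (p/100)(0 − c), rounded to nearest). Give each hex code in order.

71%: (98 − 69.58 = 28.42→28, 81 − 57.51 = 23.49→23, 251 − 178.21 = 72.79→73) → #1c1749
79%: (98 − 77.42 = 20.58→21, 81 − 63.99 = 17.01→17, 251 − 198.29 = 52.71→53) → #151135

#1c1749, #151135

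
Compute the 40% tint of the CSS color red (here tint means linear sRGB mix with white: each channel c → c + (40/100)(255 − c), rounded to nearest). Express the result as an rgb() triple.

CSS red is rgb(255, 0, 0).
Per channel, c → c + 0.4(255 − c):
  R: 255 + 0.4×(255−255) = 255 + 0 = 255 → 255
  G: 0 + 102 = 102 → 102
  B: 0 + 0.4×(255−0) = 0 + 102 = 102 → 102

rgb(255, 102, 102)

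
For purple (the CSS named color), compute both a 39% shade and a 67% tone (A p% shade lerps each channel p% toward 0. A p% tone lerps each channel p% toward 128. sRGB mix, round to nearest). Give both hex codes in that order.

#4e004e, #805680

CSS purple is rgb(128, 0, 128).
39% shade:
  R: 128 + 0.39×(0−128) = 128 − 49.92 = 78.08 → 78
  G: 0 + 0.39×(0−0) = 0 + 0 = 0 → 0
  B: 128 − 49.92 = 78.08 → 78
  → #4e004e
67% tone:
  R: 128 + 0 = 128 → 128
  G: 0 + 0.67×(128−0) = 0 + 85.76 = 85.76 → 86
  B: 128 + 0 = 128 → 128
  → #805680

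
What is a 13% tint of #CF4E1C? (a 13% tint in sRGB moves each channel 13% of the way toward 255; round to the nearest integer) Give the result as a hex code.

#CF4E1C is rgb(207, 78, 28).
Lerp each channel 13% toward 255:
  R: 207 + 6.24 = 213.24 → 213
  G: 78 + 23.01 = 101.01 → 101
  B: 28 + 29.51 = 57.51 → 58
rgb(213, 101, 58) = #D5653A.

#D5653A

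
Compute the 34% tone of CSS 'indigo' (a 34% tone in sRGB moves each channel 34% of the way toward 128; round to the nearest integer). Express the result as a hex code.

#5D2C81

CSS indigo is rgb(75, 0, 130).
A 34% tone moves each channel 34% toward 128:
  R: 75 + 0.34×(128−75) = 75 + 18.02 = 93.02 → 93
  G: 0 + 43.52 = 43.52 → 44
  B: 130 + 0.34×(128−130) = 130 − 0.68 = 129.32 → 129
rgb(93, 44, 129) = #5D2C81.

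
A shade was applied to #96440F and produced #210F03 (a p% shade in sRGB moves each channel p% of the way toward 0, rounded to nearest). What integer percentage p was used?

#96440F is rgb(150, 68, 15); #210F03 is rgb(33, 15, 3).
On the R channel (widest range): 33 ≈ 150 + (p/100)(0 − 150), so p ≈ 100×(33 − 150)/(0 − 150) = -11700/-150 = 78.00.
p = 78 reproduces all three channels after rounding.

78%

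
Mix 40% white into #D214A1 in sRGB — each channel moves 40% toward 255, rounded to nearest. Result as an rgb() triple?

rgb(228, 114, 199)

#D214A1 is rgb(210, 20, 161).
A 40% tint moves each channel 40% toward 255:
  R: 210 + 18 = 228 → 228
  G: 20 + 94 = 114 → 114
  B: 161 + 0.4×(255−161) = 161 + 37.6 = 198.6 → 199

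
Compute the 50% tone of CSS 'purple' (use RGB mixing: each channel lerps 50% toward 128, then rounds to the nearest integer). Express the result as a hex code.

#804080

CSS purple is rgb(128, 0, 128).
A 50% tone moves each channel 50% toward 128:
  R: 128 + 0.5×(128−128) = 128 + 0 = 128 → 128
  G: 0 + 0.5×(128−0) = 0 + 64 = 64 → 64
  B: 128 + 0 = 128 → 128
rgb(128, 64, 128) = #804080.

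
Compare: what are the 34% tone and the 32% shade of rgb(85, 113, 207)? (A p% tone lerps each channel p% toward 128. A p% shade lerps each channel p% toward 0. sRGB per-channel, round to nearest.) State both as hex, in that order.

34% tone:
  R: 85 + 0.34×(128−85) = 85 + 14.62 = 99.62 → 100
  G: 113 + 0.34×(128−113) = 113 + 5.1 = 118.1 → 118
  B: 207 + 0.34×(128−207) = 207 − 26.86 = 180.14 → 180
  → #6476B4
32% shade:
  R: 85 + 0.32×(0−85) = 85 − 27.2 = 57.8 → 58
  G: 113 − 36.16 = 76.84 → 77
  B: 207 + 0.32×(0−207) = 207 − 66.24 = 140.76 → 141
  → #3A4D8D

#6476B4, #3A4D8D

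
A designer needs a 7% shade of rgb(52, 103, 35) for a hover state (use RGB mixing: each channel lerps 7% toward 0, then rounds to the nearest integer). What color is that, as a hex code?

A 7% shade moves each channel 7% toward 0:
  R: 52 + 0.07×(0−52) = 52 − 3.64 = 48.36 → 48
  G: 103 − 7.21 = 95.79 → 96
  B: 35 + 0.07×(0−35) = 35 − 2.45 = 32.55 → 33
rgb(48, 96, 33) = #306021.

#306021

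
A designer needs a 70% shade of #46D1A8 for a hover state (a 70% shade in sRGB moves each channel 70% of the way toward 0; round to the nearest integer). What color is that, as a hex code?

#153F32

#46D1A8 is rgb(70, 209, 168).
Lerp each channel 70% toward 0:
  R: 70 − 49 = 21 → 21
  G: 209 − 146.3 = 62.7 → 63
  B: 168 − 117.6 = 50.4 → 50
rgb(21, 63, 50) = #153F32.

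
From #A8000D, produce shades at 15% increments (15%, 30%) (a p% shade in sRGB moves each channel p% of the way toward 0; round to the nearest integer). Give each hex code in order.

#A8000D is rgb(168, 0, 13).
15%: (168 − 25.2 = 142.8→143, 0→0, 13 − 1.95 = 11.05→11) → #8F000B
30%: (168 − 50.4 = 117.6→118, 0→0, 13 − 3.9 = 9.1→9) → #760009

#8F000B, #760009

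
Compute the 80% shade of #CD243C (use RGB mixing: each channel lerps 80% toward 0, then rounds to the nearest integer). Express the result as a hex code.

#29070C

#CD243C is rgb(205, 36, 60).
Lerp each channel 80% toward 0:
  R: 205 + 0.8×(0−205) = 205 − 164 = 41 → 41
  G: 36 − 28.8 = 7.2 → 7
  B: 60 + 0.8×(0−60) = 60 − 48 = 12 → 12
rgb(41, 7, 12) = #29070C.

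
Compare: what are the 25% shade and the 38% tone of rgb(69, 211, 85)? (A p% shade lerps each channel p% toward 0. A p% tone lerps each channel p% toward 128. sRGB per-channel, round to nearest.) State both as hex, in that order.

25% shade:
  R: 69 − 17.25 = 51.75 → 52
  G: 211 + 0.25×(0−211) = 211 − 52.75 = 158.25 → 158
  B: 85 + 0.25×(0−85) = 85 − 21.25 = 63.75 → 64
  → #349e40
38% tone:
  R: 69 + 22.42 = 91.42 → 91
  G: 211 + 0.38×(128−211) = 211 − 31.54 = 179.46 → 179
  B: 85 + 0.38×(128−85) = 85 + 16.34 = 101.34 → 101
  → #5bb365

#349e40, #5bb365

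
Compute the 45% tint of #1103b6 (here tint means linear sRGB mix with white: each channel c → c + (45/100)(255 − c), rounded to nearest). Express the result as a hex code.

#1103b6 is rgb(17, 3, 182).
Lerp each channel 45% toward 255:
  R: 17 + 0.45×(255−17) = 17 + 107.1 = 124.1 → 124
  G: 3 + 113.4 = 116.4 → 116
  B: 182 + 32.85 = 214.85 → 215
rgb(124, 116, 215) = #7c74d7.

#7c74d7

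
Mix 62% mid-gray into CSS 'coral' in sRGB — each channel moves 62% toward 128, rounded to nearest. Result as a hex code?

#B0806E

CSS coral is rgb(255, 127, 80).
Per channel, c → c + 0.62(128 − c):
  R: 255 + 0.62×(128−255) = 255 − 78.74 = 176.26 → 176
  G: 127 + 0.62 = 127.62 → 128
  B: 80 + 0.62×(128−80) = 80 + 29.76 = 109.76 → 110
rgb(176, 128, 110) = #B0806E.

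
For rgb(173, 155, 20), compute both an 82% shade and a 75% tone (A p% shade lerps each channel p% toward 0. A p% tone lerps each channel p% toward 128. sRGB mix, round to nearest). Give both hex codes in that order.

#1F1C04, #8B8765

82% shade:
  R: 173 − 141.86 = 31.14 → 31
  G: 155 − 127.1 = 27.9 → 28
  B: 20 + 0.82×(0−20) = 20 − 16.4 = 3.6 → 4
  → #1F1C04
75% tone:
  R: 173 − 33.75 = 139.25 → 139
  G: 155 + 0.75×(128−155) = 155 − 20.25 = 134.75 → 135
  B: 20 + 0.75×(128−20) = 20 + 81 = 101 → 101
  → #8B8765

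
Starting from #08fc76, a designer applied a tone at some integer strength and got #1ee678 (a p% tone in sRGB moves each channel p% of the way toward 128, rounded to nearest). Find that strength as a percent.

#08fc76 is rgb(8, 252, 118); #1ee678 is rgb(30, 230, 120).
On the G channel (widest range): 230 ≈ 252 + (p/100)(128 − 252), so p ≈ 100×(230 − 252)/(128 − 252) = -2200/-124 = 17.74.
p = 18 reproduces all three channels after rounding.

18%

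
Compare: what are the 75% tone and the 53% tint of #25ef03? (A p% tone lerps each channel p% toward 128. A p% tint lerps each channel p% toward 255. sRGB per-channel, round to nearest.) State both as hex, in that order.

#25ef03 is rgb(37, 239, 3).
75% tone:
  R: 37 + 0.75×(128−37) = 37 + 68.25 = 105.25 → 105
  G: 239 + 0.75×(128−239) = 239 − 83.25 = 155.75 → 156
  B: 3 + 0.75×(128−3) = 3 + 93.75 = 96.75 → 97
  → #699c61
53% tint:
  R: 37 + 115.54 = 152.54 → 153
  G: 239 + 0.53×(255−239) = 239 + 8.48 = 247.48 → 247
  B: 3 + 0.53×(255−3) = 3 + 133.56 = 136.56 → 137
  → #99f789

#699c61, #99f789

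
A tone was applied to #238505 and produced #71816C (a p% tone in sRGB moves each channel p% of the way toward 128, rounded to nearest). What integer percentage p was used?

#238505 is rgb(35, 133, 5); #71816C is rgb(113, 129, 108).
On the B channel (widest range): 108 ≈ 5 + (p/100)(128 − 5), so p ≈ 100×(108 − 5)/(128 − 5) = 10300/123 = 83.74.
p = 84 reproduces all three channels after rounding.

84%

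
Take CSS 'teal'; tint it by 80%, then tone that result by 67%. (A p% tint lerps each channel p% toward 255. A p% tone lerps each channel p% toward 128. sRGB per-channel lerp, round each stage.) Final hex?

#99A2A2

CSS teal is rgb(0, 128, 128).
Lerp each channel 80% toward 255:
  R: 0 + 0.8×(255−0) = 0 + 204 = 204 → 204
  G: 128 + 0.8×(255−128) = 128 + 101.6 = 229.6 → 230
  B: 128 + 101.6 = 229.6 → 230
After the tint: rgb(204, 230, 230) = #CCE6E6.
Lerp each channel 67% toward 128:
  R: 204 + 0.67×(128−204) = 204 − 50.92 = 153.08 → 153
  G: 230 − 68.34 = 161.66 → 162
  B: 230 + 0.67×(128−230) = 230 − 68.34 = 161.66 → 162
rgb(153, 162, 162) = #99A2A2.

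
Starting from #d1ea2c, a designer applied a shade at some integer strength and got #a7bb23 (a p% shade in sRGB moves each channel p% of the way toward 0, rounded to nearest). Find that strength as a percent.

20%

#d1ea2c is rgb(209, 234, 44); #a7bb23 is rgb(167, 187, 35).
On the G channel (widest range): 187 ≈ 234 + (p/100)(0 − 234), so p ≈ 100×(187 − 234)/(0 − 234) = -4700/-234 = 20.09.
p = 20 reproduces all three channels after rounding.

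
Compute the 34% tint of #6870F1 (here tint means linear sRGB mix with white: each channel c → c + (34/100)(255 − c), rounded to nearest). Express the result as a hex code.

#6870F1 is rgb(104, 112, 241).
Per channel, c → c + 0.34(255 − c):
  R: 104 + 0.34×(255−104) = 104 + 51.34 = 155.34 → 155
  G: 112 + 48.62 = 160.62 → 161
  B: 241 + 0.34×(255−241) = 241 + 4.76 = 245.76 → 246
rgb(155, 161, 246) = #9BA1F6.

#9BA1F6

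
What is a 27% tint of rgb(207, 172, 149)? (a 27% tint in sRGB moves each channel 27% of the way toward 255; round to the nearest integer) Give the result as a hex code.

A 27% tint moves each channel 27% toward 255:
  R: 207 + 0.27×(255−207) = 207 + 12.96 = 219.96 → 220
  G: 172 + 0.27×(255−172) = 172 + 22.41 = 194.41 → 194
  B: 149 + 0.27×(255−149) = 149 + 28.62 = 177.62 → 178
rgb(220, 194, 178) = #DCC2B2.

#DCC2B2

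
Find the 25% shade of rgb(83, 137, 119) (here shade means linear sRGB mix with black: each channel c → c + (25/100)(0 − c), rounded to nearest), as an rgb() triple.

Lerp each channel 25% toward 0:
  R: 83 + 0.25×(0−83) = 83 − 20.75 = 62.25 → 62
  G: 137 + 0.25×(0−137) = 137 − 34.25 = 102.75 → 103
  B: 119 + 0.25×(0−119) = 119 − 29.75 = 89.25 → 89

rgb(62, 103, 89)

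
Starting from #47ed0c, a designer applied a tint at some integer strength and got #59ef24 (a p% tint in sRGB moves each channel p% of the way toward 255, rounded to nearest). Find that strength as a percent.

#47ed0c is rgb(71, 237, 12); #59ef24 is rgb(89, 239, 36).
On the B channel (widest range): 36 ≈ 12 + (p/100)(255 − 12), so p ≈ 100×(36 − 12)/(255 − 12) = 2400/243 = 9.88.
p = 10 reproduces all three channels after rounding.

10%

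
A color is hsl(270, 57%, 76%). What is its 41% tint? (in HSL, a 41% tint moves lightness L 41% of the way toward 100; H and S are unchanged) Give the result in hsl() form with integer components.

hsl(270, 57%, 86%)

L moves 41% from 76 toward 100: 76 + 9.84 = 85.84 → 86.
H and S are unchanged.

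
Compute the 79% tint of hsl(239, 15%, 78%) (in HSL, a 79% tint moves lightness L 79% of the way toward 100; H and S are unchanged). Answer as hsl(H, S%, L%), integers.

hsl(239, 15%, 95%)

L moves 79% from 78 toward 100: 78 + 17.38 = 95.38 → 95.
H and S are unchanged.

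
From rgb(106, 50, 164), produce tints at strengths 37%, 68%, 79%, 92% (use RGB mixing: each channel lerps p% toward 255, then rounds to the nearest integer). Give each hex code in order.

#A17EC6, #CFBDE2, #E0D4EC, #F3EFF8

37%: (106 + 55.13 = 161.13→161, 50 + 75.85 = 125.85→126, 164 + 33.67 = 197.67→198) → #A17EC6
68%: (106 + 101.32 = 207.32→207, 50 + 139.4 = 189.4→189, 164 + 61.88 = 225.88→226) → #CFBDE2
79%: (106 + 117.71 = 223.71→224, 50 + 161.95 = 211.95→212, 164 + 71.89 = 235.89→236) → #E0D4EC
92%: (106 + 137.08 = 243.08→243, 50 + 188.6 = 238.6→239, 164 + 83.72 = 247.72→248) → #F3EFF8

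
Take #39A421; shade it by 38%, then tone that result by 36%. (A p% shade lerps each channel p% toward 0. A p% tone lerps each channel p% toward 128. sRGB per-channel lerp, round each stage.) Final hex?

#39A421 is rgb(57, 164, 33).
Per channel, c → c + 0.38(0 − c):
  R: 57 − 21.66 = 35.34 → 35
  G: 164 + 0.38×(0−164) = 164 − 62.32 = 101.68 → 102
  B: 33 − 12.54 = 20.46 → 20
After the shade: rgb(35, 102, 20) = #236614.
Per channel, c → c + 0.36(128 − c):
  R: 35 + 0.36×(128−35) = 35 + 33.48 = 68.48 → 68
  G: 102 + 9.36 = 111.36 → 111
  B: 20 + 38.88 = 58.88 → 59
rgb(68, 111, 59) = #446F3B.

#446F3B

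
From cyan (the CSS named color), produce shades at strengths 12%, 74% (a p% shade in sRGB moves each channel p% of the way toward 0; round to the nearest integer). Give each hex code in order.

#00E0E0, #004242

CSS cyan is rgb(0, 255, 255).
12%: (0→0, 255 − 30.6 = 224.4→224, 255 − 30.6 = 224.4→224) → #00E0E0
74%: (0→0, 255 − 188.7 = 66.3→66, 255 − 188.7 = 66.3→66) → #004242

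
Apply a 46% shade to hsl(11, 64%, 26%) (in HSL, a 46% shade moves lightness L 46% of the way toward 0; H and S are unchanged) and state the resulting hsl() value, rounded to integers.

L moves 46% from 26 toward 0: 26 − 11.96 = 14.04 → 14.
H and S are unchanged.

hsl(11, 64%, 14%)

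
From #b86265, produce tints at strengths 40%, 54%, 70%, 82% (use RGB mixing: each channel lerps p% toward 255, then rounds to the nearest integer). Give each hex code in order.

#b86265 is rgb(184, 98, 101).
40%: (184 + 28.4 = 212.4→212, 98 + 62.8 = 160.8→161, 101 + 61.6 = 162.6→163) → #d4a1a3
54%: (184 + 38.34 = 222.34→222, 98 + 84.78 = 182.78→183, 101 + 83.16 = 184.16→184) → #deb7b8
70%: (184 + 49.7 = 233.7→234, 98 + 109.9 = 207.9→208, 101 + 107.8 = 208.8→209) → #ead0d1
82%: (184 + 58.22 = 242.22→242, 98 + 128.74 = 226.74→227, 101 + 126.28 = 227.28→227) → #f2e3e3

#d4a1a3, #deb7b8, #ead0d1, #f2e3e3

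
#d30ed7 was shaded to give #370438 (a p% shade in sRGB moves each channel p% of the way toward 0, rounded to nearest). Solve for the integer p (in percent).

#d30ed7 is rgb(211, 14, 215); #370438 is rgb(55, 4, 56).
On the B channel (widest range): 56 ≈ 215 + (p/100)(0 − 215), so p ≈ 100×(56 − 215)/(0 − 215) = -15900/-215 = 73.95.
p = 74 reproduces all three channels after rounding.

74%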